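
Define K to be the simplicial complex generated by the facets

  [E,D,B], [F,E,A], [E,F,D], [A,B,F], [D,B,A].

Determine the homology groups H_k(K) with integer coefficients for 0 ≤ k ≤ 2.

Fix the vertex order A < B < D < E < F and write every simplex with vertices in increasing order. Then dim K = 2 and the simplices of K are:

  0-simplices (5): A, B, D, E, F
  1-simplices (10): AB, AD, AE, AF, BD, BE, BF, DE, DF, EF
  2-simplices (5): ABD, ABF, AEF, BDE, DEF

Hence C_0 ≅ Z^5, C_1 ≅ Z^10, C_2 ≅ Z^5.

∂_1: C_1 → C_0 maps an edge to its endpoints' difference, ∂[p,q] = q − p. For instance
  ∂DE = E − D.
The 5×10 boundary matrix has rank 4 and Smith normal form diag(1,1,1,1).

The boundary map ∂_2: C_2 → C_1 acts by ∂[p,q,r] = [q,r] − [p,r] + [p,q]. For instance
  ∂ABF = BF − AF + AB,
  ∂ABD = BD − AD + AB.
As a 10×5 matrix over Z this has rank 5, with invariant factors (1,1,1,1,1).

Computing H_k = (kernel of ∂_k) / (image of ∂_{k+1}):

  H_0: rank C_0 − rank ∂_1 = 5 − 4 = 1, and the invariant factors of ∂_1 are all 1, so H_0 ≅ Z.
  H_1: rank ker ∂_1 − rank ∂_2 = (10 − 4) − 5 = 1, and the invariant factors of ∂_2 are all 1, so H_1 ≅ Z.
  H_2: rank ker ∂_2 − rank ∂_3 = (5 − 5) − 0 = 0, and there is no ∂_3, so H_2 ≅ 0.

As a check, the Euler characteristic is 5 − 10 + 5 = 0, which agrees with 1 − 1 + 0 = 0.

H_0 = Z,  H_1 = Z,  H_2 = 0.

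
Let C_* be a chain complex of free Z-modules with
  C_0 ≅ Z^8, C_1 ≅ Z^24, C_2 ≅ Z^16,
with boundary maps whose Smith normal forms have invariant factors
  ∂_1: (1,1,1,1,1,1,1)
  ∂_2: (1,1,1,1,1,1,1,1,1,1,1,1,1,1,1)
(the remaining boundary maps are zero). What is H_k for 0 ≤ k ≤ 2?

H_0 = Z,  H_1 = Z^2,  H_2 = Z.

H_0: b_0 = 8 − 0 − 7 = 1; torsion from ∂_1 factors > 1: none. So H_0 = Z.
H_1: b_1 = 24 − 7 − 15 = 2; torsion from ∂_2 factors > 1: none. So H_1 = Z^2.
H_2: b_2 = 16 − 15 − 0 = 1; torsion from ∂_3 factors > 1: none. So H_2 = Z.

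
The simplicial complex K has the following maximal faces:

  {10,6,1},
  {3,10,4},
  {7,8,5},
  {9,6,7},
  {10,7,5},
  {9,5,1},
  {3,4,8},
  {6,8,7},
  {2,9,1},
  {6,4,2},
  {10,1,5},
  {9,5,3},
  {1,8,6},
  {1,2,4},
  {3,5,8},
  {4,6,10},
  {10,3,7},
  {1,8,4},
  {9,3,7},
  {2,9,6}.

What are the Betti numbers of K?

b_0 = 1, b_1 = 1, b_2 = 0.

Take the total order 1 < 2 < 3 < 4 < 5 < 6 < 7 < 8 < 9 < 10 on the vertex set. Then K (dimension 2) consists of the simplices:

  0-simplices (10): [1], [2], [3], [4], [5], [6], [7], [8], [9], [10]
  1-simplices (30): (30 of them)
  2-simplices (20): (20 of them)

Hence C_0 ≅ Z^10, C_1 ≅ Z^30, C_2 ≅ Z^20.

∂_1: C_1 → C_0 sends each edge [p,q] (with p < q) to q − p. For instance
  ∂[4,8] = [8] − [4].
As a 10×30 matrix over Z this has rank 9, with invariant factors (1,1,1,1,1,1,1,1,1).

∂_2: C_2 → C_1 sends each 2-simplex [p,q,r] to [q,r] − [p,r] + [p,q]. For instance
  ∂[3,4,10] = [4,10] − [3,10] + [3,4],
  ∂[3,7,9] = [7,9] − [3,9] + [3,7].
The 30×20 boundary matrix has rank 20 and Smith normal form diag(1,1,1,1,1,1,1,1,1,1,1,1,1,1,1,1,1,1,1,2).

From H_k ≅ ker(∂_k) / im(∂_{k+1}) we obtain:

  H_0: rank C_0 − rank ∂_1 = 10 − 9 = 1, and the invariant factors of ∂_1 are all 1, so H_0 = Z.
  H_1: rank ker ∂_1 − rank ∂_2 = (30 − 9) − 20 = 1, and ∂_2 has invariant factor 2 > 1, so H_1 = Z ⊕ Z/2.
  H_2: rank ker ∂_2 − rank ∂_3 = (20 − 20) − 0 = 0, and there is no ∂_3, so H_2 = 0.

As a check, the Euler characteristic is 10 − 30 + 20 = 0, which agrees with 1 − 1 + 0 = 0.
(K is a triangulation of the Klein bottle.)

Hence the Betti numbers are b_0 = 1, b_1 = 1, b_2 = 0.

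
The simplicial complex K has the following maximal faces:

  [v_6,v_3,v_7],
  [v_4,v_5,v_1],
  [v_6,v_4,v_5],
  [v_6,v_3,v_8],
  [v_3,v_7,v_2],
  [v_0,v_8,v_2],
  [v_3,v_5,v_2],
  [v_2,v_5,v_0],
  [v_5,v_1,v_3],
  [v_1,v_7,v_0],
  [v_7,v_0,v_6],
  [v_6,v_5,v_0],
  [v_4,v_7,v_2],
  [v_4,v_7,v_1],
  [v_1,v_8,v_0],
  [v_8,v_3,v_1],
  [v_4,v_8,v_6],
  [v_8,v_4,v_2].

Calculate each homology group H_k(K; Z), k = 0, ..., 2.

Order the vertices as v_0 < v_1 < v_2 < v_3 < v_4 < v_5 < v_6 < v_7 < v_8. Listing each simplex with vertices in this order, K has dimension 2 with simplices:

  0-simplices (9): [v_0], [v_1], [v_2], [v_3], [v_4], [v_5], [v_6], [v_7], [v_8]
  1-simplices (27): (27 of them)
  2-simplices (18): (18 of them)

so the chain groups are C_0 ≅ Z^9, C_1 ≅ Z^27, C_2 ≅ Z^18.

The boundary map ∂_1: C_1 → C_0 is given by ∂[p,q] = [q] − [p].
As a 9×27 matrix over Z this has rank 8, with invariant factors (1,1,1,1,1,1,1,1).

Boundary ∂_2: C_2 → C_1 sends each 2-simplex [p,q,r] to [q,r] − [p,r] + [p,q]. For instance
  ∂[v_3,v_6,v_7] = [v_6,v_7] − [v_3,v_7] + [v_3,v_6],
  ∂[v_2,v_3,v_5] = [v_3,v_5] − [v_2,v_5] + [v_2,v_3].
The 27×18 boundary matrix has rank 17 and Smith normal form diag(1,1,1,1,1,1,1,1,1,1,1,1,1,1,1,1,1).

From H_k ≅ ker(∂_k) / im(∂_{k+1}) we obtain:

  H_0: rank C_0 − rank ∂_1 = 9 − 8 = 1, and the invariant factors of ∂_1 are all 1, so H_0 = Z.
  H_1: rank ker ∂_1 − rank ∂_2 = (27 − 8) − 17 = 2, and the invariant factors of ∂_2 are all 1, so H_1 = Z^2.
  H_2: rank ker ∂_2 − rank ∂_3 = (18 − 17) − 0 = 1, and there is no ∂_3, so H_2 = Z.

H_0 ≅ Z,  H_1 ≅ Z^2,  H_2 ≅ Z.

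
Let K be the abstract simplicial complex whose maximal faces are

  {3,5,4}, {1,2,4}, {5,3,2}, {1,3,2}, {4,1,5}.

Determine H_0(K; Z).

Take the total order 1 < 2 < 3 < 4 < 5 on the vertex set. Then K (dimension 2) consists of the simplices:

  0-simplices (5): [1], [2], [3], [4], [5]
  1-simplices (10): [1,2], [1,3], [1,4], [1,5], [2,3], [2,4], [2,5], [3,4], [3,5], [4,5]
  2-simplices (5): [1,2,3], [1,2,4], [1,4,5], [2,3,5], [3,4,5]

giving chain groups C_0 ≅ Z^5, C_1 ≅ Z^10, C_2 ≅ Z^5.

The boundary map ∂_1: C_1 → C_0 maps an edge to its endpoints' difference, ∂[p,q] = q − p. For instance
  ∂[1,5] = [5] − [1].
The resulting 5×10 matrix has rank 4, and its Smith normal form has invariant factors (1,1,1,1).

Boundary ∂_2: C_2 → C_1 acts by ∂[p,q,r] = [q,r] − [p,r] + [p,q]. For instance
  ∂[2,3,5] = [3,5] − [2,5] + [2,3],
  ∂[1,2,3] = [2,3] − [1,3] + [1,2].
As a 10×5 matrix over Z this has rank 5, with invariant factors (1,1,1,1,1).

From H_k ≅ ker(∂_k) / im(∂_{k+1}) we obtain:

  H_0: rank C_0 − rank ∂_1 = 5 − 4 = 1, and the invariant factors of ∂_1 are all 1, so H_0 ≅ Z.

(K is a triangulation of the Möbius band.)

H_0 ≅ Z.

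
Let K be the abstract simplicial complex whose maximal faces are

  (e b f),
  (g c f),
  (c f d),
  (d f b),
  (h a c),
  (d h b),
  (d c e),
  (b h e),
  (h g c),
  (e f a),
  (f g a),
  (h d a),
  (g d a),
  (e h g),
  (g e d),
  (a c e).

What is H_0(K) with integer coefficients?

We work with the vertex ordering a < b < c < d < e < f < g < h. The simplices of K, each written with vertices in increasing order, are:

  0-simplices (8): a, b, c, d, e, f, g, h
  1-simplices (24): ac, ad, ae, af, ag, ah, bd, be, bf, bh, cd, ce, cf, cg, ch, de, df, dg, dh, ef, eg, eh, fg, gh
  2-simplices (16): ace, ach, adg, adh, aef, afg, bdf, bdh, bef, beh, cde, cdf, cfg, cgh, deg, egh

Hence C_0 ≅ Z^8, C_1 ≅ Z^24, C_2 ≅ Z^16.

The boundary map ∂_1: C_1 → C_0 is given by ∂[p,q] = [q] − [p]. For instance
  ∂cd = d − c.
This gives a 8×24 integer matrix of rank 7; reducing to Smith normal form yields diagonal entries (1,1,1,1,1,1,1).

∂_2: C_2 → C_1 maps a triangle to the signed sum of its edges. For instance
  ∂bef = ef − bf + be,
  ∂bdh = dh − bh + bd.
The resulting 24×16 matrix has rank 15, and its Smith normal form has invariant factors (1,1,1,1,1,1,1,1,1,1,1,1,1,1,1).

Computing H_k = (kernel of ∂_k) / (image of ∂_{k+1}):

  H_0: rank C_0 − rank ∂_1 = 8 − 7 = 1, and the invariant factors of ∂_1 are all 1, so H_0 = Z.

H_0 = Z.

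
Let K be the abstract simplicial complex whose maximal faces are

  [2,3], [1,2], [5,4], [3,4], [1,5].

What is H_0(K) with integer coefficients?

Fix the vertex order 1 < 2 < 3 < 4 < 5 and write every simplex with vertices in increasing order. Then dim K = 1 and the simplices of K are:

  0-simplices (5): [1], [2], [3], [4], [5]
  1-simplices (5): [1,2], [1,5], [2,3], [3,4], [4,5]

Hence C_0 ≅ Z^5, C_1 ≅ Z^5.

Boundary ∂_1: C_1 → C_0 maps an edge to its endpoints' difference, ∂[p,q] = q − p. For instance
  ∂[2,3] = [3] − [2].
As a 5×5 matrix over Z this has rank 4, with invariant factors (1,1,1,1).

Reading off H_k = ker ∂_k / im ∂_{k+1}:

  H_0: rank C_0 − rank ∂_1 = 5 − 4 = 1, and the invariant factors of ∂_1 are all 1, so H_0 = Z.

H_0 = Z.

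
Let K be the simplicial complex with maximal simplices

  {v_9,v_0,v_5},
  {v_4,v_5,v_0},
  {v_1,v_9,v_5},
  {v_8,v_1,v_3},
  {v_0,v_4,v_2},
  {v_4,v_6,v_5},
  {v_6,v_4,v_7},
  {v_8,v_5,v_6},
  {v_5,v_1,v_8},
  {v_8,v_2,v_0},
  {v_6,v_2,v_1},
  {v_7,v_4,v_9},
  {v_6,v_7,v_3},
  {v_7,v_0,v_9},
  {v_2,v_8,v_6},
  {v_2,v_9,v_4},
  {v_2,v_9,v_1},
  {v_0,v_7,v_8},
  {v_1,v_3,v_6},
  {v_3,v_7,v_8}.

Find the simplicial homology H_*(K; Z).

Fix the vertex order v_0 < v_1 < v_2 < v_3 < v_4 < v_5 < v_6 < v_7 < v_8 < v_9 and write every simplex with vertices in increasing order. Then dim K = 2 and the simplices of K are:

  0-simplices (10): [v_0], [v_1], [v_2], [v_3], [v_4], [v_5], [v_6], [v_7], [v_8], [v_9]
  1-simplices (30): (30 of them)
  2-simplices (20): (20 of them)

Hence C_0 ≅ Z^10, C_1 ≅ Z^30, C_2 ≅ Z^20.

The boundary map ∂_1: C_1 → C_0 is given by ∂[p,q] = [q] − [p]. For instance
  ∂[v_4,v_5] = [v_5] − [v_4].
This gives a 10×30 integer matrix of rank 9; reducing to Smith normal form yields diagonal entries (1,1,1,1,1,1,1,1,1).

The boundary map ∂_2: C_2 → C_1 acts by ∂[p,q,r] = [q,r] − [p,r] + [p,q]. For instance
  ∂[v_0,v_2,v_4] = [v_2,v_4] − [v_0,v_4] + [v_0,v_2],
  ∂[v_1,v_3,v_8] = [v_3,v_8] − [v_1,v_8] + [v_1,v_3].
The 30×20 boundary matrix has rank 20 and Smith normal form diag(1,1,1,1,1,1,1,1,1,1,1,1,1,1,1,1,1,1,1,2).

Now H_k = ker ∂_k / im ∂_{k+1}, so:

  H_0: rank C_0 − rank ∂_1 = 10 − 9 = 1, and the invariant factors of ∂_1 are all 1, so H_0 ≅ Z.
  H_1: rank ker ∂_1 − rank ∂_2 = (30 − 9) − 20 = 1, and ∂_2 has invariant factor 2 > 1, so H_1 ≅ Z × Z/2.
  H_2: rank ker ∂_2 − rank ∂_3 = (20 − 20) − 0 = 0, and there is no ∂_3, so H_2 ≅ 0.

H_0 = Z,  H_1 = Z × Z/2,  H_2 = 0.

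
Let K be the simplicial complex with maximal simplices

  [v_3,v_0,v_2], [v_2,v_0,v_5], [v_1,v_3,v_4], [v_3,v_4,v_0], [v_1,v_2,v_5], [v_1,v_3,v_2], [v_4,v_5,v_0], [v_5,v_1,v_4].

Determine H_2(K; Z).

Take the total order v_0 < v_1 < v_2 < v_3 < v_4 < v_5 on the vertex set. Then K (dimension 2) consists of the simplices:

  0-simplices (6): [v_0], [v_1], [v_2], [v_3], [v_4], [v_5]
  1-simplices (12): [v_0,v_2], [v_0,v_3], [v_0,v_4], [v_0,v_5], [v_1,v_2], [v_1,v_3], [v_1,v_4], [v_1,v_5], [v_2,v_3], [v_2,v_5], [v_3,v_4], [v_4,v_5]
  2-simplices (8): [v_0,v_2,v_3], [v_0,v_2,v_5], [v_0,v_3,v_4], [v_0,v_4,v_5], [v_1,v_2,v_3], [v_1,v_2,v_5], [v_1,v_3,v_4], [v_1,v_4,v_5]

giving chain groups C_0 ≅ Z^6, C_1 ≅ Z^12, C_2 ≅ Z^8.

Boundary ∂_1: C_1 → C_0 maps an edge to its endpoints' difference, ∂[p,q] = q − p.
The 6×12 boundary matrix has rank 5 and Smith normal form diag(1,1,1,1,1).

Boundary ∂_2: C_2 → C_1 acts by ∂[p,q,r] = [q,r] − [p,r] + [p,q]. For instance
  ∂[v_1,v_2,v_5] = [v_2,v_5] − [v_1,v_5] + [v_1,v_2],
  ∂[v_1,v_4,v_5] = [v_4,v_5] − [v_1,v_5] + [v_1,v_4].
As a 12×8 matrix over Z this has rank 7, with invariant factors (1,1,1,1,1,1,1).

Now H_k = ker ∂_k / im ∂_{k+1}, so:

  H_2: rank ker ∂_2 − rank ∂_3 = (8 − 7) − 0 = 1, and there is no ∂_3, so H_2 ≅ Z.

H_2 = Z.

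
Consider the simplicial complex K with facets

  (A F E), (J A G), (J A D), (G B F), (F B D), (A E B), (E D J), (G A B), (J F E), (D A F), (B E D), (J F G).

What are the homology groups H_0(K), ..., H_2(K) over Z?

Order the vertices as A < B < D < E < F < G < J. Listing each simplex with vertices in this order, K has dimension 2 with simplices:

  0-simplices (7): A, B, D, E, F, G, J
  1-simplices (18): AB, AD, AE, AF, AG, AJ, BD, BE, BF, BG, DE, DF, DJ, EF, EJ, FG, FJ, GJ
  2-simplices (12): ABE, ABG, ADF, ADJ, AEF, AGJ, BDE, BDF, BFG, DEJ, EFJ, FGJ

so the chain groups are C_0 ≅ Z^7, C_1 ≅ Z^18, C_2 ≅ Z^12.

∂_1: C_1 → C_0 maps an edge to its endpoints' difference, ∂[p,q] = q − p.
This gives a 7×18 integer matrix of rank 6; reducing to Smith normal form yields diagonal entries (1,1,1,1,1,1).

The boundary map ∂_2: C_2 → C_1 sends each 2-simplex [p,q,r] to [q,r] − [p,r] + [p,q]. For instance
  ∂ABG = BG − AG + AB,
  ∂FGJ = GJ − FJ + FG.
This gives a 18×12 integer matrix of rank 12; reducing to Smith normal form yields diagonal entries (1,1,1,1,1,1,1,1,1,1,1,2).

Computing H_k = (kernel of ∂_k) / (image of ∂_{k+1}):

  H_0: rank C_0 − rank ∂_1 = 7 − 6 = 1, and the invariant factors of ∂_1 are all 1, so H_0 = Z.
  H_1: rank ker ∂_1 − rank ∂_2 = (18 − 6) − 12 = 0, and ∂_2 has invariant factor 2 > 1, so H_1 = Z_2.
  H_2: rank ker ∂_2 − rank ∂_3 = (12 − 12) − 0 = 0, and there is no ∂_3, so H_2 = 0.

As a check, the Euler characteristic is 7 − 18 + 12 = 1, which agrees with 1 − 0 + 0 = 1.

H_0 = Z,  H_1 = Z_2,  H_2 = 0.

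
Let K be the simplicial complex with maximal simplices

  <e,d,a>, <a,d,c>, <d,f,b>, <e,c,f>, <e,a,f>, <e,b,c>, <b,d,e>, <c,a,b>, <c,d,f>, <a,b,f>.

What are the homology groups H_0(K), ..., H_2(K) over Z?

Fix the vertex order a < b < c < d < e < f and write every simplex with vertices in increasing order. Then dim K = 2 and the simplices of K are:

  0-simplices (6): a, b, c, d, e, f
  1-simplices (15): ab, ac, ad, ae, af, bc, bd, be, bf, cd, ce, cf, de, df, ef
  2-simplices (10): abc, abf, acd, ade, aef, bce, bde, bdf, cdf, cef

giving chain groups C_0 ≅ Z^6, C_1 ≅ Z^15, C_2 ≅ Z^10.

∂_1: C_1 → C_0 maps an edge to its endpoints' difference, ∂[p,q] = q − p. For instance
  ∂cf = f − c.
The resulting 6×15 matrix has rank 5, and its Smith normal form has invariant factors (1,1,1,1,1).

∂_2: C_2 → C_1 maps a triangle to the signed sum of its edges. For instance
  ∂cef = ef − cf + ce,
  ∂bdf = df − bf + bd.
The resulting 15×10 matrix has rank 10, and its Smith normal form has invariant factors (1,1,1,1,1,1,1,1,1,2).

Computing H_k = (kernel of ∂_k) / (image of ∂_{k+1}):

  H_0: rank C_0 − rank ∂_1 = 6 − 5 = 1, and the invariant factors of ∂_1 are all 1, so H_0 = Z.
  H_1: rank ker ∂_1 − rank ∂_2 = (15 − 5) − 10 = 0, and ∂_2 has invariant factor 2 > 1, so H_1 = Z/2.
  H_2: rank ker ∂_2 − rank ∂_3 = (10 − 10) − 0 = 0, and there is no ∂_3, so H_2 = 0.

H_0 = Z,  H_1 = Z/2,  H_2 = 0.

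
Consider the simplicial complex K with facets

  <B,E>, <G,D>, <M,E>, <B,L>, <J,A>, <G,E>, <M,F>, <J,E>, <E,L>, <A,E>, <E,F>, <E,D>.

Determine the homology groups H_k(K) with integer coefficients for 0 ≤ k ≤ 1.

Order the vertices as A < B < D < E < F < G < J < L < M. Listing each simplex with vertices in this order, K has dimension 1 with simplices:

  0-simplices (9): A, B, D, E, F, G, J, L, M
  1-simplices (12): AE, AJ, BE, BL, DE, DG, EF, EG, EJ, EL, EM, FM

giving chain groups C_0 ≅ Z^9, C_1 ≅ Z^12.

Boundary ∂_1: C_1 → C_0 sends each edge [p,q] (with p < q) to q − p.
The 9×12 boundary matrix has rank 8 and Smith normal form diag(1,1,1,1,1,1,1,1).

From H_k ≅ ker(∂_k) / im(∂_{k+1}) we obtain:

  H_0: rank C_0 − rank ∂_1 = 9 − 8 = 1, and the invariant factors of ∂_1 are all 1, so H_0 = Z.
  H_1: rank ker ∂_1 − rank ∂_2 = (12 − 8) − 0 = 4, and there is no ∂_2, so H_1 = Z^4.

H_0 = Z,  H_1 = Z^4.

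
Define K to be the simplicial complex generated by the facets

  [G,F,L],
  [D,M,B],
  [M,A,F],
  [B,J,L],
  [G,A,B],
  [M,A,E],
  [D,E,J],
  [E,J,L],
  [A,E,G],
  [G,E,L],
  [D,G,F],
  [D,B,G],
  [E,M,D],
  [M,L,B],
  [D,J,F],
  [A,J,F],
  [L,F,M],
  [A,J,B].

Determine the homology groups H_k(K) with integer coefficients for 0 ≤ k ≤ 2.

H_0 = Z,  H_1 = Z^2,  H_2 = Z.

We work with the vertex ordering A < B < D < E < F < G < J < L < M. The simplices of K, each written with vertices in increasing order, are:

  0-simplices (9): A, B, D, E, F, G, J, L, M
  1-simplices (27): AB, AE, AF, AG, AJ, AM, BD, BG, BJ, BL, BM, DE, DF, DG, DJ, DM, EG, EJ, EL, EM, FG, FJ, FL, FM, GL, JL, LM
  2-simplices (18): ABG, ABJ, AEG, AEM, AFJ, AFM, BDG, BDM, BJL, BLM, DEJ, DEM, DFG, DFJ, EGL, EJL, FGL, FLM

so the chain groups are C_0 ≅ Z^9, C_1 ≅ Z^27, C_2 ≅ Z^18.

The boundary map ∂_1: C_1 → C_0 maps an edge to its endpoints' difference, ∂[p,q] = q − p. For instance
  ∂JL = L − J.
This gives a 9×27 integer matrix of rank 8; reducing to Smith normal form yields diagonal entries (1,1,1,1,1,1,1,1).

∂_2: C_2 → C_1 maps a triangle to the signed sum of its edges. For instance
  ∂BJL = JL − BL + BJ,
  ∂ABG = BG − AG + AB.
The 27×18 boundary matrix has rank 17 and Smith normal form diag(1,1,1,1,1,1,1,1,1,1,1,1,1,1,1,1,1).

Computing H_k = (kernel of ∂_k) / (image of ∂_{k+1}):

  H_0: rank C_0 − rank ∂_1 = 9 − 8 = 1, and the invariant factors of ∂_1 are all 1, so H_0 ≅ Z.
  H_1: rank ker ∂_1 − rank ∂_2 = (27 − 8) − 17 = 2, and the invariant factors of ∂_2 are all 1, so H_1 ≅ Z^2.
  H_2: rank ker ∂_2 − rank ∂_3 = (18 − 17) − 0 = 1, and there is no ∂_3, so H_2 ≅ Z.

(K is a triangulation of the torus T^2.)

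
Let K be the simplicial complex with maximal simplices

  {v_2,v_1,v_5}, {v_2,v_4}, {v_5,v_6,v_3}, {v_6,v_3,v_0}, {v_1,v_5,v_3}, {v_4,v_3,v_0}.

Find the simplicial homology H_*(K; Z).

H_0 = Z,  H_1 = Z,  H_2 = 0.

Fix the vertex order v_0 < v_1 < v_2 < v_3 < v_4 < v_5 < v_6 and write every simplex with vertices in increasing order. Then dim K = 2 and the simplices of K are:

  0-simplices (7): [v_0], [v_1], [v_2], [v_3], [v_4], [v_5], [v_6]
  1-simplices (12): [v_0,v_3], [v_0,v_4], [v_0,v_6], [v_1,v_2], [v_1,v_3], [v_1,v_5], [v_2,v_4], [v_2,v_5], [v_3,v_4], [v_3,v_5], [v_3,v_6], [v_5,v_6]
  2-simplices (5): [v_0,v_3,v_4], [v_0,v_3,v_6], [v_1,v_2,v_5], [v_1,v_3,v_5], [v_3,v_5,v_6]

so the chain groups are C_0 ≅ Z^7, C_1 ≅ Z^12, C_2 ≅ Z^5.

Boundary ∂_1: C_1 → C_0 sends each edge [p,q] (with p < q) to q − p. For instance
  ∂[v_1,v_5] = [v_5] − [v_1].
This gives a 7×12 integer matrix of rank 6; reducing to Smith normal form yields diagonal entries (1,1,1,1,1,1).

The boundary map ∂_2: C_2 → C_1 sends each 2-simplex [p,q,r] to [q,r] − [p,r] + [p,q]. For instance
  ∂[v_1,v_3,v_5] = [v_3,v_5] − [v_1,v_5] + [v_1,v_3],
  ∂[v_0,v_3,v_4] = [v_3,v_4] − [v_0,v_4] + [v_0,v_3].
The 12×5 boundary matrix has rank 5 and Smith normal form diag(1,1,1,1,1).

Reading off H_k = ker ∂_k / im ∂_{k+1}:

  H_0: rank C_0 − rank ∂_1 = 7 − 6 = 1, and the invariant factors of ∂_1 are all 1, so H_0 = Z.
  H_1: rank ker ∂_1 − rank ∂_2 = (12 − 6) − 5 = 1, and the invariant factors of ∂_2 are all 1, so H_1 = Z.
  H_2: rank ker ∂_2 − rank ∂_3 = (5 − 5) − 0 = 0, and there is no ∂_3, so H_2 = 0.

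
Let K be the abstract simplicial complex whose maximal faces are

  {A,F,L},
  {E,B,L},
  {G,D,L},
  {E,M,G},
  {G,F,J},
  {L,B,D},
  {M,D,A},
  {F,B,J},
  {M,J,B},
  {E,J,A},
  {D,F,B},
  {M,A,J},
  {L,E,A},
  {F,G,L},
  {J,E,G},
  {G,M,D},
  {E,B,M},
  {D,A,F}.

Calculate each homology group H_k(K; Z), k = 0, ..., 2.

Take the total order A < B < D < E < F < G < J < L < M on the vertex set. Then K (dimension 2) consists of the simplices:

  0-simplices (9): A, B, D, E, F, G, J, L, M
  1-simplices (27): AD, AE, AF, AJ, AL, AM, BD, BE, BF, BJ, BL, BM, DF, DG, DL, DM, EG, EJ, EL, EM, FG, FJ, FL, GJ, GL, GM, JM
  2-simplices (18): ADF, ADM, AEJ, AEL, AFL, AJM, BDF, BDL, BEL, BEM, BFJ, BJM, DGL, DGM, EGJ, EGM, FGJ, FGL

so the chain groups are C_0 ≅ Z^9, C_1 ≅ Z^27, C_2 ≅ Z^18.

∂_1: C_1 → C_0 maps an edge to its endpoints' difference, ∂[p,q] = q − p. For instance
  ∂AF = F − A.
As a 9×27 matrix over Z this has rank 8, with invariant factors (1,1,1,1,1,1,1,1).

Boundary ∂_2: C_2 → C_1 maps a triangle to the signed sum of its edges. For instance
  ∂EGJ = GJ − EJ + EG,
  ∂ADF = DF − AF + AD.
As a 27×18 matrix over Z this has rank 18, with invariant factors (1,1,1,1,1,1,1,1,1,1,1,1,1,1,1,1,1,2).

Reading off H_k = ker ∂_k / im ∂_{k+1}:

  H_0: rank C_0 − rank ∂_1 = 9 − 8 = 1, and the invariant factors of ∂_1 are all 1, so H_0 = Z.
  H_1: rank ker ∂_1 − rank ∂_2 = (27 − 8) − 18 = 1, and ∂_2 has invariant factor 2 > 1, so H_1 = Z ⊕ Z_2.
  H_2: rank ker ∂_2 − rank ∂_3 = (18 − 18) − 0 = 0, and there is no ∂_3, so H_2 = 0.

(K is a triangulation of the Klein bottle.)

H_0 = Z,  H_1 = Z ⊕ Z_2,  H_2 = 0.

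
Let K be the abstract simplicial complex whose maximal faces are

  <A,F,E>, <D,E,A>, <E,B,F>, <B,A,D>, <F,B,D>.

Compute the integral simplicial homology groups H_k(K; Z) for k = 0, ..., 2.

H_0 = Z,  H_1 = Z,  H_2 = 0.

Fix the vertex order A < B < D < E < F and write every simplex with vertices in increasing order. Then dim K = 2 and the simplices of K are:

  0-simplices (5): A, B, D, E, F
  1-simplices (10): AB, AD, AE, AF, BD, BE, BF, DE, DF, EF
  2-simplices (5): ABD, ADE, AEF, BDF, BEF

so the chain groups are C_0 ≅ Z^5, C_1 ≅ Z^10, C_2 ≅ Z^5.

Boundary ∂_1: C_1 → C_0 sends each edge [p,q] (with p < q) to q − p. For instance
  ∂DF = F − D.
The resulting 5×10 matrix has rank 4, and its Smith normal form has invariant factors (1,1,1,1).

∂_2: C_2 → C_1 maps a triangle to the signed sum of its edges. For instance
  ∂ADE = DE − AE + AD,
  ∂BDF = DF − BF + BD.
The resulting 10×5 matrix has rank 5, and its Smith normal form has invariant factors (1,1,1,1,1).

Now H_k = ker ∂_k / im ∂_{k+1}, so:

  H_0: rank C_0 − rank ∂_1 = 5 − 4 = 1, and the invariant factors of ∂_1 are all 1, so H_0 ≅ Z.
  H_1: rank ker ∂_1 − rank ∂_2 = (10 − 4) − 5 = 1, and the invariant factors of ∂_2 are all 1, so H_1 ≅ Z.
  H_2: rank ker ∂_2 − rank ∂_3 = (5 − 5) − 0 = 0, and there is no ∂_3, so H_2 ≅ 0.

(K is a triangulation of the Möbius band.)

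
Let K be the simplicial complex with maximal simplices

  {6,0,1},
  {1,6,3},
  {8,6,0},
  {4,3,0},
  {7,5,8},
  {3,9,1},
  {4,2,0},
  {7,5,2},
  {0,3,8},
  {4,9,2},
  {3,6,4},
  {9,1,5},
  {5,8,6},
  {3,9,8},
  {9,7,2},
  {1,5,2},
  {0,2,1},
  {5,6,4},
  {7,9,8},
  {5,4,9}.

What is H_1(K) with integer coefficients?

H_1 = Z × Z/2.

Fix the vertex order 0 < 1 < 2 < 3 < 4 < 5 < 6 < 7 < 8 < 9 and write every simplex with vertices in increasing order. Then dim K = 2 and the simplices of K are:

  0-simplices (10): [0], [1], [2], [3], [4], [5], [6], [7], [8], [9]
  1-simplices (30): (30 of them)
  2-simplices (20): (20 of them)

so the chain groups are C_0 ≅ Z^10, C_1 ≅ Z^30, C_2 ≅ Z^20.

∂_1: C_1 → C_0 is given by ∂[p,q] = [q] − [p]. For instance
  ∂[5,6] = [6] − [5].
The resulting 10×30 matrix has rank 9, and its Smith normal form has invariant factors (1,1,1,1,1,1,1,1,1).

Boundary ∂_2: C_2 → C_1 acts by ∂[p,q,r] = [q,r] − [p,r] + [p,q]. For instance
  ∂[0,6,8] = [6,8] − [0,8] + [0,6],
  ∂[1,3,6] = [3,6] − [1,6] + [1,3].
This gives a 30×20 integer matrix of rank 20; reducing to Smith normal form yields diagonal entries (1,1,1,1,1,1,1,1,1,1,1,1,1,1,1,1,1,1,1,2).

Reading off H_k = ker ∂_k / im ∂_{k+1}:

  H_1: rank ker ∂_1 − rank ∂_2 = (30 − 9) − 20 = 1, and ∂_2 has invariant factor 2 > 1, so H_1 = Z × Z/2.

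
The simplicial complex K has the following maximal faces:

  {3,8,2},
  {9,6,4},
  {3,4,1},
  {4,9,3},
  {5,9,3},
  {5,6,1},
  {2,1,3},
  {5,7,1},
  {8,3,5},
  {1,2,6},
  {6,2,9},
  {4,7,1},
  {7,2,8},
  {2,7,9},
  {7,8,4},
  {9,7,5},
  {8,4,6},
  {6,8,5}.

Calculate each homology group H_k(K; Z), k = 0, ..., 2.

H_0 = Z,  H_1 = Z^2,  H_2 = Z.

Fix the vertex order 1 < 2 < 3 < 4 < 5 < 6 < 7 < 8 < 9 and write every simplex with vertices in increasing order. Then dim K = 2 and the simplices of K are:

  0-simplices (9): [1], [2], [3], [4], [5], [6], [7], [8], [9]
  1-simplices (27): (27 of them)
  2-simplices (18): [1,2,3], [1,2,6], [1,3,4], [1,4,7], [1,5,6], [1,5,7], [2,3,8], [2,6,9], [2,7,8], [2,7,9], [3,4,9], [3,5,8], [3,5,9], [4,6,8], [4,6,9], [4,7,8], [5,6,8], [5,7,9]

giving chain groups C_0 ≅ Z^9, C_1 ≅ Z^27, C_2 ≅ Z^18.

Boundary ∂_1: C_1 → C_0 maps an edge to its endpoints' difference, ∂[p,q] = q − p. For instance
  ∂[1,3] = [3] − [1].
The 9×27 boundary matrix has rank 8 and Smith normal form diag(1,1,1,1,1,1,1,1).

Boundary ∂_2: C_2 → C_1 acts by ∂[p,q,r] = [q,r] − [p,r] + [p,q]. For instance
  ∂[4,6,9] = [6,9] − [4,9] + [4,6],
  ∂[1,2,3] = [2,3] − [1,3] + [1,2].
As a 27×18 matrix over Z this has rank 17, with invariant factors (1,1,1,1,1,1,1,1,1,1,1,1,1,1,1,1,1).

Reading off H_k = ker ∂_k / im ∂_{k+1}:

  H_0: rank C_0 − rank ∂_1 = 9 − 8 = 1, and the invariant factors of ∂_1 are all 1, so H_0 ≅ Z.
  H_1: rank ker ∂_1 − rank ∂_2 = (27 − 8) − 17 = 2, and the invariant factors of ∂_2 are all 1, so H_1 ≅ Z^2.
  H_2: rank ker ∂_2 − rank ∂_3 = (18 − 17) − 0 = 1, and there is no ∂_3, so H_2 ≅ Z.

As a check, the Euler characteristic is 9 − 27 + 18 = 0, which agrees with 1 − 2 + 1 = 0.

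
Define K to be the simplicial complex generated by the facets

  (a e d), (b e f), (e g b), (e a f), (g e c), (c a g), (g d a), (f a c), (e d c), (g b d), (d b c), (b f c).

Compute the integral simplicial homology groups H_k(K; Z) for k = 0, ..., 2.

H_0 = Z,  H_1 = Z/2,  H_2 = 0.

Take the total order a < b < c < d < e < f < g on the vertex set. Then K (dimension 2) consists of the simplices:

  0-simplices (7): a, b, c, d, e, f, g
  1-simplices (18): ac, ad, ae, af, ag, bc, bd, be, bf, bg, cd, ce, cf, cg, de, dg, ef, eg
  2-simplices (12): acf, acg, ade, adg, aef, bcd, bcf, bdg, bef, beg, cde, ceg

so the chain groups are C_0 ≅ Z^7, C_1 ≅ Z^18, C_2 ≅ Z^12.

The boundary map ∂_1: C_1 → C_0 is given by ∂[p,q] = [q] − [p].
The 7×18 boundary matrix has rank 6 and Smith normal form diag(1,1,1,1,1,1).

Boundary ∂_2: C_2 → C_1 sends each 2-simplex [p,q,r] to [q,r] − [p,r] + [p,q]. For instance
  ∂ceg = eg − cg + ce,
  ∂adg = dg − ag + ad.
The 18×12 boundary matrix has rank 12 and Smith normal form diag(1,1,1,1,1,1,1,1,1,1,1,2).

Computing H_k = (kernel of ∂_k) / (image of ∂_{k+1}):

  H_0: rank C_0 − rank ∂_1 = 7 − 6 = 1, and the invariant factors of ∂_1 are all 1, so H_0 ≅ Z.
  H_1: rank ker ∂_1 − rank ∂_2 = (18 − 6) − 12 = 0, and ∂_2 has invariant factor 2 > 1, so H_1 ≅ Z/2.
  H_2: rank ker ∂_2 − rank ∂_3 = (12 − 12) − 0 = 0, and there is no ∂_3, so H_2 ≅ 0.

As a check, the Euler characteristic is 7 − 18 + 12 = 1, which agrees with 1 − 0 + 0 = 1.
(K is a triangulation of the real projective plane RP^2.)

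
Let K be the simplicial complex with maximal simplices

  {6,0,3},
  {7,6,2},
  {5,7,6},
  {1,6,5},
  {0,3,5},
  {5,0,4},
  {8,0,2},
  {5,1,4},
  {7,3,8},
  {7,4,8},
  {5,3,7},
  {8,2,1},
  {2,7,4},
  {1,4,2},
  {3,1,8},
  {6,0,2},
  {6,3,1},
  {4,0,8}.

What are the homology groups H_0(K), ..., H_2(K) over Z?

We work with the vertex ordering 0 < 1 < 2 < 3 < 4 < 5 < 6 < 7 < 8. The simplices of K, each written with vertices in increasing order, are:

  0-simplices (9): [0], [1], [2], [3], [4], [5], [6], [7], [8]
  1-simplices (27): (27 of them)
  2-simplices (18): [0,2,6], [0,2,8], [0,3,5], [0,3,6], [0,4,5], [0,4,8], [1,2,4], [1,2,8], [1,3,6], [1,3,8], [1,4,5], [1,5,6], [2,4,7], [2,6,7], [3,5,7], [3,7,8], [4,7,8], [5,6,7]

Hence C_0 ≅ Z^9, C_1 ≅ Z^27, C_2 ≅ Z^18.

∂_1: C_1 → C_0 sends each edge [p,q] (with p < q) to q − p. For instance
  ∂[3,8] = [8] − [3].
As a 9×27 matrix over Z this has rank 8, with invariant factors (1,1,1,1,1,1,1,1).

∂_2: C_2 → C_1 acts by ∂[p,q,r] = [q,r] − [p,r] + [p,q]. For instance
  ∂[1,4,5] = [4,5] − [1,5] + [1,4],
  ∂[0,3,6] = [3,6] − [0,6] + [0,3].
As a 27×18 matrix over Z this has rank 18, with invariant factors (1,1,1,1,1,1,1,1,1,1,1,1,1,1,1,1,1,2).

Reading off H_k = ker ∂_k / im ∂_{k+1}:

  H_0: rank C_0 − rank ∂_1 = 9 − 8 = 1, and the invariant factors of ∂_1 are all 1, so H_0 = Z.
  H_1: rank ker ∂_1 − rank ∂_2 = (27 − 8) − 18 = 1, and ∂_2 has invariant factor 2 > 1, so H_1 = Z ⊕ Z/2.
  H_2: rank ker ∂_2 − rank ∂_3 = (18 − 18) − 0 = 0, and there is no ∂_3, so H_2 = 0.

(K is a triangulation of the Klein bottle.)

H_0 = Z,  H_1 = Z ⊕ Z/2,  H_2 = 0.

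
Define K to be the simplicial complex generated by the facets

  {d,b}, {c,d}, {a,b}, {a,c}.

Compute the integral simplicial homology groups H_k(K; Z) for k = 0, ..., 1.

H_0 ≅ Z,  H_1 ≅ Z.

K has 4 vertices, 4 edges.
rank ∂_0 = 0, rank ∂_1 = 3 ⇒ b_0 = 4 − 0 − 3 = 1; all invariant factors of ∂_1 are 1 so no torsion. So H_0 = Z.
rank ∂_1 = 3, rank ∂_2 = 0 ⇒ b_1 = 4 − 3 − 0 = 1. So H_1 = Z.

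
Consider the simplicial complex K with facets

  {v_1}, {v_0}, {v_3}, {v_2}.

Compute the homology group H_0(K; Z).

H_0 ≅ Z^4.

We work with the vertex ordering v_0 < v_1 < v_2 < v_3. The simplices of K, each written with vertices in increasing order, are:

  0-simplices (4): [v_0], [v_1], [v_2], [v_3]

Hence C_0 ≅ Z^4.

From H_k ≅ ker(∂_k) / im(∂_{k+1}) we obtain:

  H_0: rank C_0 − rank ∂_1 = 4 − 0 = 4, and there is no ∂_1, so H_0 = Z^4.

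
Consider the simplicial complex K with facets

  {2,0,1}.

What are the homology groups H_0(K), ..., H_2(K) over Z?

H_0 = Z,  H_1 = 0,  H_2 = 0.

K has 3 vertices, 3 edges, 1 triangle.
rank ∂_0 = 0, rank ∂_1 = 2 ⇒ b_0 = 3 − 0 − 2 = 1; all invariant factors of ∂_1 are 1 so no torsion. So H_0 ≅ Z.
rank ∂_1 = 2, rank ∂_2 = 1 ⇒ b_1 = 3 − 2 − 1 = 0; all invariant factors of ∂_2 are 1 so no torsion. So H_1 ≅ 0.
rank ∂_2 = 1, rank ∂_3 = 0 ⇒ b_2 = 1 − 1 − 0 = 0. So H_2 ≅ 0.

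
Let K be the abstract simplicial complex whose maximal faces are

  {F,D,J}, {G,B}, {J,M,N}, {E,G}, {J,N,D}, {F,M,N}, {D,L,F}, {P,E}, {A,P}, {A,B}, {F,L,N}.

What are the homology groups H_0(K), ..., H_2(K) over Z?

Take the total order A < B < D < E < F < G < J < L < M < N < P on the vertex set. Then K (dimension 2) consists of the simplices:

  0-simplices (11): A, B, D, E, F, G, J, L, M, N, P
  1-simplices (17): AB, AP, BG, DF, DJ, DL, DN, EG, EP, FJ, FL, FM, FN, JM, JN, LN, MN
  2-simplices (6): DFJ, DFL, DJN, FLN, FMN, JMN

so the chain groups are C_0 ≅ Z^11, C_1 ≅ Z^17, C_2 ≅ Z^6.

∂_1: C_1 → C_0 maps an edge to its endpoints' difference, ∂[p,q] = q − p.
The 11×17 boundary matrix has rank 9 and Smith normal form diag(1,1,1,1,1,1,1,1,1).

∂_2: C_2 → C_1 maps a triangle to the signed sum of its edges. For instance
  ∂FLN = LN − FN + FL,
  ∂DFJ = FJ − DJ + DF.
This gives a 17×6 integer matrix of rank 6; reducing to Smith normal form yields diagonal entries (1,1,1,1,1,1).

Now H_k = ker ∂_k / im ∂_{k+1}, so:

  H_0: rank C_0 − rank ∂_1 = 11 − 9 = 2, and the invariant factors of ∂_1 are all 1, so H_0 = Z^2.
  H_1: rank ker ∂_1 − rank ∂_2 = (17 − 9) − 6 = 2, and the invariant factors of ∂_2 are all 1, so H_1 = Z^2.
  H_2: rank ker ∂_2 − rank ∂_3 = (6 − 6) − 0 = 0, and there is no ∂_3, so H_2 = 0.

H_0 = Z^2,  H_1 = Z^2,  H_2 = 0.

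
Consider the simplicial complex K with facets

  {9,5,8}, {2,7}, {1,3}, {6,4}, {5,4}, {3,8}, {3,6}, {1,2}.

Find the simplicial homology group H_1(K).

Fix the vertex order 1 < 2 < 3 < 4 < 5 < 6 < 7 < 8 < 9 and write every simplex with vertices in increasing order. Then dim K = 2 and the simplices of K are:

  0-simplices (9): [1], [2], [3], [4], [5], [6], [7], [8], [9]
  1-simplices (10): [1,2], [1,3], [2,7], [3,6], [3,8], [4,5], [4,6], [5,8], [5,9], [8,9]
  2-simplices (1): [5,8,9]

giving chain groups C_0 ≅ Z^9, C_1 ≅ Z^10, C_2 ≅ Z^1.

Boundary ∂_1: C_1 → C_0 is given by ∂[p,q] = [q] − [p]. For instance
  ∂[3,6] = [6] − [3].
The resulting 9×10 matrix has rank 8, and its Smith normal form has invariant factors (1,1,1,1,1,1,1,1).

∂_2: C_2 → C_1 acts by ∂[p,q,r] = [q,r] − [p,r] + [p,q]. For instance
  ∂[5,8,9] = [8,9] − [5,9] + [5,8].
This gives a 10×1 integer matrix of rank 1; reducing to Smith normal form yields diagonal entries (1).

Now H_k = ker ∂_k / im ∂_{k+1}, so:

  H_1: rank ker ∂_1 − rank ∂_2 = (10 − 8) − 1 = 1, and the invariant factors of ∂_2 are all 1, so H_1 = Z.

H_1 ≅ Z.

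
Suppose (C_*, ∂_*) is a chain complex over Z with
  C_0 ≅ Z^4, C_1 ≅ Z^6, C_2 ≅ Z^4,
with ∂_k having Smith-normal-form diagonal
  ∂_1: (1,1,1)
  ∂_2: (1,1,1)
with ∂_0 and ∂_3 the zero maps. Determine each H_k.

H_0: b_0 = 4 − 0 − 3 = 1; torsion from ∂_1 factors > 1: none. So H_0 ≅ Z.
H_1: b_1 = 6 − 3 − 3 = 0; torsion from ∂_2 factors > 1: none. So H_1 ≅ 0.
H_2: b_2 = 4 − 3 − 0 = 1; torsion from ∂_3 factors > 1: none. So H_2 ≅ Z.

H_0 ≅ Z,  H_1 = 0,  H_2 ≅ Z.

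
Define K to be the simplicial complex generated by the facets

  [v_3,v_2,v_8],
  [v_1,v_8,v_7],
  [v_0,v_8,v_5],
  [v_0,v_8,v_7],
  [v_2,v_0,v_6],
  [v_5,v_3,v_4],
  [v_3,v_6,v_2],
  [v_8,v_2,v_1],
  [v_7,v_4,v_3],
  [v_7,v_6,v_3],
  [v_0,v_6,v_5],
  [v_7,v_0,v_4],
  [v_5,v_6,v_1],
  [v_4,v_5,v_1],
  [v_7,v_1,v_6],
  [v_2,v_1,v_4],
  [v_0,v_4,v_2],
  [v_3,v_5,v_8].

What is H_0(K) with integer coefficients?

H_0 ≅ Z.

Take the total order v_0 < v_1 < v_2 < v_3 < v_4 < v_5 < v_6 < v_7 < v_8 on the vertex set. Then K (dimension 2) consists of the simplices:

  0-simplices (9): [v_0], [v_1], [v_2], [v_3], [v_4], [v_5], [v_6], [v_7], [v_8]
  1-simplices (27): (27 of them)
  2-simplices (18): (18 of them)

giving chain groups C_0 ≅ Z^9, C_1 ≅ Z^27, C_2 ≅ Z^18.

The boundary map ∂_1: C_1 → C_0 maps an edge to its endpoints' difference, ∂[p,q] = q − p. For instance
  ∂[v_1,v_4] = [v_4] − [v_1].
As a 9×27 matrix over Z this has rank 8, with invariant factors (1,1,1,1,1,1,1,1).

∂_2: C_2 → C_1 maps a triangle to the signed sum of its edges. For instance
  ∂[v_2,v_3,v_8] = [v_3,v_8] − [v_2,v_8] + [v_2,v_3],
  ∂[v_3,v_5,v_8] = [v_5,v_8] − [v_3,v_8] + [v_3,v_5].
The 27×18 boundary matrix has rank 17 and Smith normal form diag(1,1,1,1,1,1,1,1,1,1,1,1,1,1,1,1,1).

Now H_k = ker ∂_k / im ∂_{k+1}, so:

  H_0: rank C_0 − rank ∂_1 = 9 − 8 = 1, and the invariant factors of ∂_1 are all 1, so H_0 = Z.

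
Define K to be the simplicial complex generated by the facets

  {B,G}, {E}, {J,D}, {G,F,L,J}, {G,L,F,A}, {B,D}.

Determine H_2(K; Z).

Fix the vertex order A < B < D < E < F < G < J < L and write every simplex with vertices in increasing order. Then dim K = 3 and the simplices of K are:

  0-simplices (8): A, B, D, E, F, G, J, L
  1-simplices (12): AF, AG, AL, BD, BG, DJ, FG, FJ, FL, GJ, GL, JL
  2-simplices (7): AFG, AFL, AGL, FGJ, FGL, FJL, GJL
  3-simplices (2): AFGL, FGJL

Hence C_0 ≅ Z^8, C_1 ≅ Z^12, C_2 ≅ Z^7, C_3 ≅ Z^2.

Boundary ∂_1: C_1 → C_0 sends each edge [p,q] (with p < q) to q − p. For instance
  ∂JL = L − J.
As a 8×12 matrix over Z this has rank 6, with invariant factors (1,1,1,1,1,1).

The boundary map ∂_2: C_2 → C_1 maps a triangle to the signed sum of its edges. For instance
  ∂AFL = FL − AL + AF,
  ∂GJL = JL − GL + GJ.
The resulting 12×7 matrix has rank 5, and its Smith normal form has invariant factors (1,1,1,1,1).

Boundary ∂_3: C_3 → C_2 sends each 3-simplex σ to the alternating sum Σ_i (−1)^i (σ with its i-th vertex removed). For instance
  ∂AFGL = FGL − AGL + AFL − AFG,
  ∂FGJL = GJL − FJL + FGL − FGJ.
The 7×2 boundary matrix has rank 2 and Smith normal form diag(1,1).

Computing H_k = (kernel of ∂_k) / (image of ∂_{k+1}):

  H_2: rank ker ∂_2 − rank ∂_3 = (7 − 5) − 2 = 0, and the invariant factors of ∂_3 are all 1, so H_2 ≅ 0.

H_2 = 0.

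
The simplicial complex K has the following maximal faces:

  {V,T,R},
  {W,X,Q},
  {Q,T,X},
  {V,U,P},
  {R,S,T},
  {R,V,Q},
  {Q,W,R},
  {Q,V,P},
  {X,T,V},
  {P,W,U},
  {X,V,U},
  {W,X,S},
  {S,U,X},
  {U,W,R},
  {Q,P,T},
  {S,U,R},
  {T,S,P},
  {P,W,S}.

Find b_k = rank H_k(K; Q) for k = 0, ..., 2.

Fix the vertex order P < Q < R < S < T < U < V < W < X and write every simplex with vertices in increasing order. Then dim K = 2 and the simplices of K are:

  0-simplices (9): P, Q, R, S, T, U, V, W, X
  1-simplices (27): PQ, PS, PT, PU, PV, PW, QR, QT, QV, QW, QX, RS, RT, RU, RV, RW, ST, SU, SW, SX, TV, TX, UV, UW, UX, VX, WX
  2-simplices (18): PQT, PQV, PST, PSW, PUV, PUW, QRV, QRW, QTX, QWX, RST, RSU, RTV, RUW, SUX, SWX, TVX, UVX

giving chain groups C_0 ≅ Z^9, C_1 ≅ Z^27, C_2 ≅ Z^18.

Boundary ∂_1: C_1 → C_0 maps an edge to its endpoints' difference, ∂[p,q] = q − p. For instance
  ∂UX = X − U.
As a 9×27 matrix over Z this has rank 8, with invariant factors (1,1,1,1,1,1,1,1).

Boundary ∂_2: C_2 → C_1 acts by ∂[p,q,r] = [q,r] − [p,r] + [p,q]. For instance
  ∂PQT = QT − PT + PQ,
  ∂PQV = QV − PV + PQ.
The resulting 27×18 matrix has rank 18, and its Smith normal form has invariant factors (1,1,1,1,1,1,1,1,1,1,1,1,1,1,1,1,1,2).

From H_k ≅ ker(∂_k) / im(∂_{k+1}) we obtain:

  H_0: rank C_0 − rank ∂_1 = 9 − 8 = 1, and the invariant factors of ∂_1 are all 1, so H_0 ≅ Z.
  H_1: rank ker ∂_1 − rank ∂_2 = (27 − 8) − 18 = 1, and ∂_2 has invariant factor 2 > 1, so H_1 ≅ Z ⊕ Z/2Z.
  H_2: rank ker ∂_2 − rank ∂_3 = (18 − 18) − 0 = 0, and there is no ∂_3, so H_2 ≅ 0.

As a check, the Euler characteristic is 9 − 27 + 18 = 0, which agrees with 1 − 1 + 0 = 0.

Hence the Betti numbers are b_0 = 1, b_1 = 1, b_2 = 0.

b_0 = 1, b_1 = 1, b_2 = 0.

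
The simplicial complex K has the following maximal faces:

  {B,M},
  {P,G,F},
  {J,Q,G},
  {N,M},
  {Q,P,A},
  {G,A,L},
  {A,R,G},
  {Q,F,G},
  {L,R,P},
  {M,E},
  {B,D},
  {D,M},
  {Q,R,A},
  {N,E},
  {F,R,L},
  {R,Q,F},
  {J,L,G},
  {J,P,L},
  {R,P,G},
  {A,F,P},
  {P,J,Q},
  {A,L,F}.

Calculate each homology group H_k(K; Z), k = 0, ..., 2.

Fix the vertex order A < B < D < E < F < G < J < L < M < N < P < Q < R and write every simplex with vertices in increasing order. Then dim K = 2 and the simplices of K are:

  0-simplices (13): A, B, D, E, F, G, J, L, M, N, P, Q, R
  1-simplices (30): AF, AG, AL, AP, AQ, AR, BD, BM, DM, EM, EN, FG, FL, FP, FQ, FR, GJ, GL, GP, GQ, GR, JL, JP, JQ, LP, LR, MN, PQ, PR, QR
  2-simplices (16): AFL, AFP, AGL, AGR, APQ, AQR, FGP, FGQ, FLR, FQR, GJL, GJQ, GPR, JLP, JPQ, LPR

so the chain groups are C_0 ≅ Z^13, C_1 ≅ Z^30, C_2 ≅ Z^16.

The boundary map ∂_1: C_1 → C_0 maps an edge to its endpoints' difference, ∂[p,q] = q − p. For instance
  ∂GQ = Q − G.
The resulting 13×30 matrix has rank 11, and its Smith normal form has invariant factors (1,1,1,1,1,1,1,1,1,1,1).

The boundary map ∂_2: C_2 → C_1 acts by ∂[p,q,r] = [q,r] − [p,r] + [p,q]. For instance
  ∂FGQ = GQ − FQ + FG,
  ∂AFP = FP − AP + AF.
The 30×16 boundary matrix has rank 15 and Smith normal form diag(1,1,1,1,1,1,1,1,1,1,1,1,1,1,1).

Computing H_k = (kernel of ∂_k) / (image of ∂_{k+1}):

  H_0: rank C_0 − rank ∂_1 = 13 − 11 = 2, and the invariant factors of ∂_1 are all 1, so H_0 = Z^2.
  H_1: rank ker ∂_1 − rank ∂_2 = (30 − 11) − 15 = 4, and the invariant factors of ∂_2 are all 1, so H_1 = Z^4.
  H_2: rank ker ∂_2 − rank ∂_3 = (16 − 15) − 0 = 1, and there is no ∂_3, so H_2 = Z.

(K is a triangulation of the disjoint union of a wedge of 2 circles and the torus T^2.)

H_0 = Z^2,  H_1 = Z^4,  H_2 = Z.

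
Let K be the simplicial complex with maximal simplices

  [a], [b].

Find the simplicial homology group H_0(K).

H_0 ≅ Z^2.

We work with the vertex ordering a < b. The simplices of K, each written with vertices in increasing order, are:

  0-simplices (2): a, b

so the chain groups are C_0 ≅ Z^2.

Computing H_k = (kernel of ∂_k) / (image of ∂_{k+1}):

  H_0: rank C_0 − rank ∂_1 = 2 − 0 = 2, and there is no ∂_1, so H_0 ≅ Z^2.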